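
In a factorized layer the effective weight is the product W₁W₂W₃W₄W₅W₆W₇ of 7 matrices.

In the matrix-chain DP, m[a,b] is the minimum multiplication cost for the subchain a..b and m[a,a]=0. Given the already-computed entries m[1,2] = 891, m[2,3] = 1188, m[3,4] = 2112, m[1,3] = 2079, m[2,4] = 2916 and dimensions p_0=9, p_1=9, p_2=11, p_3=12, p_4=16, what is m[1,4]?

3807

m[1,4] = min over k∈[1,3] of m[1,k]+m[k+1,4]+p_{0}·p_k·p_{4}.
k=1: 0 + 2916 + 9·9·16 = 4212; k=2: 891 + 2112 + 9·11·16 = 4587; k=3: 2079 + 0 + 9·12·16 = 3807.
Minimum: 3807 at k=3.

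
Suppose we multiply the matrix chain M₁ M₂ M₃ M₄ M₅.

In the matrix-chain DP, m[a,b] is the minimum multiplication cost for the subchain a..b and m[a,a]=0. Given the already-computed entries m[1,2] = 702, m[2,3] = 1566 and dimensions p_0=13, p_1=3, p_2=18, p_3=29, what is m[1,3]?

m[1,3] = min over k∈[1,2] of m[1,k]+m[k+1,3]+p_{0}·p_k·p_{3}.
k=1: 0 + 1566 + 13·3·29 = 2697; k=2: 702 + 0 + 13·18·29 = 7488.
Minimum: 2697 at k=1.

2697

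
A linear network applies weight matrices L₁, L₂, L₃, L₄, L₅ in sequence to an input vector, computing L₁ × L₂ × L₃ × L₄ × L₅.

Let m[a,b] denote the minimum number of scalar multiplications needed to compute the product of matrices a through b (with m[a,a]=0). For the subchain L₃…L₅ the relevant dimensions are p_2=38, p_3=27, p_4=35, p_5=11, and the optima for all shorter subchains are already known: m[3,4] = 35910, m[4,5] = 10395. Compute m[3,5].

m[3,5] = min over k∈[3,4] of m[3,k]+m[k+1,5]+p_{2}·p_k·p_{5}.
k=3: 0 + 10395 + 38·27·11 = 21681; k=4: 35910 + 0 + 38·35·11 = 50540.
Minimum: 21681 at k=3.

21681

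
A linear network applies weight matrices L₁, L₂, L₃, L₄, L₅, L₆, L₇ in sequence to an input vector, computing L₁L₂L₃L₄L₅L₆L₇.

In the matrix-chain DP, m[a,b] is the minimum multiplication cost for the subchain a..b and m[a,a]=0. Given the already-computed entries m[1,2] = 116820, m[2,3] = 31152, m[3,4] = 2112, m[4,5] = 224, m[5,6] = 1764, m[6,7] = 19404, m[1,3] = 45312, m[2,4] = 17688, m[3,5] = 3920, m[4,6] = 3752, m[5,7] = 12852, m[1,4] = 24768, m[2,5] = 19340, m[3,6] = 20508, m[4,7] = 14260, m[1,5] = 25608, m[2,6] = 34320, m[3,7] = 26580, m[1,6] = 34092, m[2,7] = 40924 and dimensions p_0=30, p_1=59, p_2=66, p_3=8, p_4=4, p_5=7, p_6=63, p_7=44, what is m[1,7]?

42900

m[1,7] = min over k∈[1,6] of m[1,k]+m[k+1,7]+p_{0}·p_k·p_{7}.
k=1: 0 + 40924 + 30·59·44 = 118804; k=2: 116820 + 26580 + 30·66·44 = 230520; k=3: 45312 + 14260 + 30·8·44 = 70132; k=4: 24768 + 12852 + 30·4·44 = 42900; k=5: 25608 + 19404 + 30·7·44 = 54252; k=6: 34092 + 0 + 30·63·44 = 117252.
Minimum: 42900 at k=4.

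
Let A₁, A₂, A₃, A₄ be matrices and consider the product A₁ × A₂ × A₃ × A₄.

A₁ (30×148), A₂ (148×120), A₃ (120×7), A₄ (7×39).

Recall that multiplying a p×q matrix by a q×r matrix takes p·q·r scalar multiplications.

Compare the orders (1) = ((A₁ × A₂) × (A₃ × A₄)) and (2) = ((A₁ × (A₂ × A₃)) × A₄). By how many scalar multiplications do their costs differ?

Order (1) = ((A₁ × A₂) × (A₃ × A₄)): (A₁ × A₂): 30×148 by 148×120 → 30×120, cost 30·148·120 = 532800; (A₃ × A₄): 120×7 by 7×39 → 120×39, cost 120·7·39 = 32760; ((A₁ × A₂) × (A₃ × A₄)): 30×120 by 120×39 → 30×39, cost 30·120·39 = 140400; cumulative 705960. Total 705960.
Order (2) = ((A₁ × (A₂ × A₃)) × A₄): (A₂ × A₃): 148×120 by 120×7 → 148×7, cost 148·120·7 = 124320; (A₁ × (A₂ × A₃)): 30×148 by 148×7 → 30×7, cost 30·148·7 = 31080; cumulative 155400; ((A₁ × (A₂ × A₃)) × A₄): 30×7 by 7×39 → 30×39, cost 30·7·39 = 8190; cumulative 163590. Total 163590.
Difference: |705960 − 163590| = 542370.

542370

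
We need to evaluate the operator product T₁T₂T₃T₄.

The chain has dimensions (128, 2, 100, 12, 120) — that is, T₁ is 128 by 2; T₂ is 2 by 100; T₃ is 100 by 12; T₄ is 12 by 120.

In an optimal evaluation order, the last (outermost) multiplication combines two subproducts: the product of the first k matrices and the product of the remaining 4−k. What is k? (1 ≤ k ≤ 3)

Adjacent pairs: T₁T₂ = 128·2·100 = 25600; T₂T₃ = 2·100·12 = 2400; T₃T₄ = 100·12·120 = 144000.
Length 3: T₁..T₃: k=1: 0+2400+128·2·12=5472; k=2: 25600+0+128·100·12=179200 → min 5472 | T₂..T₄: k=2: 0+144000+2·100·120=168000; k=3: 2400+0+2·12·120=5280 → min 5280.
Top-level splits: k=1: (T₁..T₁)·(T₂..T₄) → 0+5280+128·2·120 = 36000; k=2: (T₁..T₂)·(T₃..T₄) → 25600+144000+128·100·120 = 1705600; k=3: (T₁..T₃)·(T₄..T₄) → 5472+0+128·12·120 = 189792.
Best split is after T₁, i.e. k = 1.

1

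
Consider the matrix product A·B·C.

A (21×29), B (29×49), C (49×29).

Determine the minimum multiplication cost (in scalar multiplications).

58870

Order (A·(B·C)): (B·C): 29×49 by 49×29 → 29×29, cost 29·49·29 = 41209; (A·(B·C)): 21×29 by 29×29 → 21×29, cost 21·29·29 = 17661; cumulative 58870. Total 58870.
Order ((A·B)·C): (A·B): 21×29 by 29×49 → 21×49, cost 21·29·49 = 29841; ((A·B)·C): 21×49 by 49×29 → 21×29, cost 21·49·29 = 29841; cumulative 59682. Total 59682.
Minimum: 58870.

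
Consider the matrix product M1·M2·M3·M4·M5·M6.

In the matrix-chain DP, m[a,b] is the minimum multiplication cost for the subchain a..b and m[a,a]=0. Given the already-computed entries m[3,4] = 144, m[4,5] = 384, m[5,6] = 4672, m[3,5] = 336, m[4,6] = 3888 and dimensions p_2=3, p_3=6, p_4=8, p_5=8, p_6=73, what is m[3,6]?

m[3,6] = min over k∈[3,5] of m[3,k]+m[k+1,6]+p_{2}·p_k·p_{6}.
k=3: 0 + 3888 + 3·6·73 = 5202; k=4: 144 + 4672 + 3·8·73 = 6568; k=5: 336 + 0 + 3·8·73 = 2088.
Minimum: 2088 at k=5.

2088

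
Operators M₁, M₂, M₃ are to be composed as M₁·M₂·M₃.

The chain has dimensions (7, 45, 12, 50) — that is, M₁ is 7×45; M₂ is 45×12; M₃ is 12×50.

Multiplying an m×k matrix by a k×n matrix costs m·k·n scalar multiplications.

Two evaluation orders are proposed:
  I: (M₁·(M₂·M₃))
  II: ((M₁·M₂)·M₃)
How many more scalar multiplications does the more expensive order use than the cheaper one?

34770

Order I = (M₁·(M₂·M₃)): (M₂·M₃): 45×12 by 12×50 → 45×50, cost 45·12·50 = 27000; (M₁·(M₂·M₃)): 7×45 by 45×50 → 7×50, cost 7·45·50 = 15750; cumulative 42750. Total 42750.
Order II = ((M₁·M₂)·M₃): (M₁·M₂): 7×45 by 45×12 → 7×12, cost 7·45·12 = 3780; ((M₁·M₂)·M₃): 7×12 by 12×50 → 7×50, cost 7·12·50 = 4200; cumulative 7980. Total 7980.
Difference: |42750 − 7980| = 34770.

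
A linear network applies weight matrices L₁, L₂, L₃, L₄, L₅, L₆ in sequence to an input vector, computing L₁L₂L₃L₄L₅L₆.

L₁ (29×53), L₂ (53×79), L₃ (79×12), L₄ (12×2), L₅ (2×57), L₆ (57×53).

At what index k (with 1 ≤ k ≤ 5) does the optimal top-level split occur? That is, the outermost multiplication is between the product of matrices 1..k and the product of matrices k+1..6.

Adjacent pairs: L₁L₂ = 29·53·79 = 121423; L₂L₃ = 53·79·12 = 50244; L₃L₄ = 79·12·2 = 1896; L₄L₅ = 12·2·57 = 1368; L₅L₆ = 2·57·53 = 6042.
Length 3: L₁..L₃: k=1: 0+50244+29·53·12=68688; k=2: 121423+0+29·79·12=148915 → min 68688 | L₂..L₄: k=2: 0+1896+53·79·2=10270; k=3: 50244+0+53·12·2=51516 → min 10270 | L₃..L₅: k=3: 0+1368+79·12·57=55404; k=4: 1896+0+79·2·57=10902 → min 10902 | L₄..L₆: k=4: 0+6042+12·2·53=7314; k=5: 1368+0+12·57·53=37620 → min 7314.
Length 4: L₁..L₄: k=1: 0+10270+29·53·2=13344; k=2: 121423+1896+29·79·2=127901; k=3: 68688+0+29·12·2=69384 → min 13344 | L₂..L₅: k=2: 0+10902+53·79·57=249561; k=3: 50244+1368+53·12·57=87864; k=4: 10270+0+53·2·57=16312 → min 16312 | L₃..L₆: k=3: 0+7314+79·12·53=57558; k=4: 1896+6042+79·2·53=16312; k=5: 10902+0+79·57·53=249561 → min 16312.
Length 5: L₁..L₅: k=1: 0+16312+29·53·57=103921; k=2: 121423+10902+29·79·57=262912; k=3: 68688+1368+29·12·57=89892; k=4: 13344+0+29·2·57=16650 → min 16650 | L₂..L₆: k=2: 0+16312+53·79·53=238223; k=3: 50244+7314+53·12·53=91266; k=4: 10270+6042+53·2·53=21930; k=5: 16312+0+53·57·53=176425 → min 21930.
Top-level splits: k=1: (L₁..L₁)·(L₂..L₆) → 0+21930+29·53·53 = 103391; k=2: (L₁..L₂)·(L₃..L₆) → 121423+16312+29·79·53 = 259158; k=3: (L₁..L₃)·(L₄..L₆) → 68688+7314+29·12·53 = 94446; k=4: (L₁..L₄)·(L₅..L₆) → 13344+6042+29·2·53 = 22460; k=5: (L₁..L₅)·(L₆..L₆) → 16650+0+29·57·53 = 104259.
Best split is after L₄, i.e. k = 4.

4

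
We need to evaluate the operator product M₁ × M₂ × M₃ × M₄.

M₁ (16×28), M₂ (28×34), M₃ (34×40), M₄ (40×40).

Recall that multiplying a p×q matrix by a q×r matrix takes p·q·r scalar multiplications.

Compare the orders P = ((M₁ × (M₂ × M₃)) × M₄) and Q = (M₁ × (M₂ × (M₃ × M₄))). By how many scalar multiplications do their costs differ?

Order P = ((M₁ × (M₂ × M₃)) × M₄): (M₂ × M₃): 28×34 by 34×40 → 28×40, cost 28·34·40 = 38080; (M₁ × (M₂ × M₃)): 16×28 by 28×40 → 16×40, cost 16·28·40 = 17920; cumulative 56000; ((M₁ × (M₂ × M₃)) × M₄): 16×40 by 40×40 → 16×40, cost 16·40·40 = 25600; cumulative 81600. Total 81600.
Order Q = (M₁ × (M₂ × (M₃ × M₄))): (M₃ × M₄): 34×40 by 40×40 → 34×40, cost 34·40·40 = 54400; (M₂ × (M₃ × M₄)): 28×34 by 34×40 → 28×40, cost 28·34·40 = 38080; cumulative 92480; (M₁ × (M₂ × (M₃ × M₄))): 16×28 by 28×40 → 16×40, cost 16·28·40 = 17920; cumulative 110400. Total 110400.
Difference: |81600 − 110400| = 28800.

28800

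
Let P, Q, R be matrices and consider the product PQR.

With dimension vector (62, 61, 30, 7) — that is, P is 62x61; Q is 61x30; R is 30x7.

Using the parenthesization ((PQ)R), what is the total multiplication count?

126480

(PQ): 62×61 by 61×30 → 62×30, cost 62·61·30 = 113460
((PQ)R): 62×30 by 30×7 → 62×7, cost 62·30·7 = 13020; cumulative 126480
Total: 126480 scalar multiplications.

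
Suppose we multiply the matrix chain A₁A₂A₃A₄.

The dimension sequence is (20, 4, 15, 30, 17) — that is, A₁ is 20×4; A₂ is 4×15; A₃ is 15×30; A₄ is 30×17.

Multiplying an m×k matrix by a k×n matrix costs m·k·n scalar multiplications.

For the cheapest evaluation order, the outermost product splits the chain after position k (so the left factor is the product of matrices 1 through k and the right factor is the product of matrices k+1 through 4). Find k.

Adjacent pairs: A₁A₂ = 20·4·15 = 1200; A₂A₃ = 4·15·30 = 1800; A₃A₄ = 15·30·17 = 7650.
Length 3: A₁..A₃: k=1: 0+1800+20·4·30=4200; k=2: 1200+0+20·15·30=10200 → min 4200 | A₂..A₄: k=2: 0+7650+4·15·17=8670; k=3: 1800+0+4·30·17=3840 → min 3840.
Top-level splits: k=1: (A₁..A₁)·(A₂..A₄) → 0+3840+20·4·17 = 5200; k=2: (A₁..A₂)·(A₃..A₄) → 1200+7650+20·15·17 = 13950; k=3: (A₁..A₃)·(A₄..A₄) → 4200+0+20·30·17 = 14400.
Best split is after A₁, i.e. k = 1.

1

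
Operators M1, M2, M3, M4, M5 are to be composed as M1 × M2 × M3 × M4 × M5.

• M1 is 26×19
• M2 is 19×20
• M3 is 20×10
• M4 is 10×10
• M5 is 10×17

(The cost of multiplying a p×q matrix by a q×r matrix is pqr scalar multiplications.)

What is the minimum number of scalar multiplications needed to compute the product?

Adjacent pairs: M1M2 = 26·19·20 = 9880; M2M3 = 19·20·10 = 3800; M3M4 = 20·10·10 = 2000; M4M5 = 10·10·17 = 1700.
Length 3: M1..M3: k=1: 0+3800+26·19·10=8740; k=2: 9880+0+26·20·10=15080 → min 8740 | M2..M4: k=2: 0+2000+19·20·10=5800; k=3: 3800+0+19·10·10=5700 → min 5700 | M3..M5: k=3: 0+1700+20·10·17=5100; k=4: 2000+0+20·10·17=5400 → min 5100.
Length 4: M1..M4: k=1: 0+5700+26·19·10=10640; k=2: 9880+2000+26·20·10=17080; k=3: 8740+0+26·10·10=11340 → min 10640 | M2..M5: k=2: 0+5100+19·20·17=11560; k=3: 3800+1700+19·10·17=8730; k=4: 5700+0+19·10·17=8930 → min 8730.
Length 5: M1..M5: k=1: 0+8730+26·19·17=17128; k=2: 9880+5100+26·20·17=23820; k=3: 8740+1700+26·10·17=14860; k=4: 10640+0+26·10·17=15060 → min 14860.
Optimal order: ((M1 × (M2 × M3)) × (M4 × M5)) with cost 14860.

14860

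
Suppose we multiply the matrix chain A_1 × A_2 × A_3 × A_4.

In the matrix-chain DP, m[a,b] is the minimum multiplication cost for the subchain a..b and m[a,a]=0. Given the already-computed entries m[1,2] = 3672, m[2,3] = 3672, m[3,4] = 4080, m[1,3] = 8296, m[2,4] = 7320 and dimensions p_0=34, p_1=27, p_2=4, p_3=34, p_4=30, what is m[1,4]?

11832

m[1,4] = min over k∈[1,3] of m[1,k]+m[k+1,4]+p_{0}·p_k·p_{4}.
k=1: 0 + 7320 + 34·27·30 = 34860; k=2: 3672 + 4080 + 34·4·30 = 11832; k=3: 8296 + 0 + 34·34·30 = 42976.
Minimum: 11832 at k=2.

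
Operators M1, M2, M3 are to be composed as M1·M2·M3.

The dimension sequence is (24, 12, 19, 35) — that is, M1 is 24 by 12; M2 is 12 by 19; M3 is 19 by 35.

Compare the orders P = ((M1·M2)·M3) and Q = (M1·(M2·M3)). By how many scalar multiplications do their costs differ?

3372

Order P = ((M1·M2)·M3): (M1·M2): 24×12 by 12×19 → 24×19, cost 24·12·19 = 5472; ((M1·M2)·M3): 24×19 by 19×35 → 24×35, cost 24·19·35 = 15960; cumulative 21432. Total 21432.
Order Q = (M1·(M2·M3)): (M2·M3): 12×19 by 19×35 → 12×35, cost 12·19·35 = 7980; (M1·(M2·M3)): 24×12 by 12×35 → 24×35, cost 24·12·35 = 10080; cumulative 18060. Total 18060.
Difference: |21432 − 18060| = 3372.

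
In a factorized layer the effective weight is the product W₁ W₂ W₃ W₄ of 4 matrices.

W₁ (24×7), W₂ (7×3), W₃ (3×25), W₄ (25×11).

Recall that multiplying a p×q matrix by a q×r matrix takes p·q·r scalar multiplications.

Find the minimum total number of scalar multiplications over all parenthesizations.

Adjacent pairs: W₁W₂ = 24·7·3 = 504; W₂W₃ = 7·3·25 = 525; W₃W₄ = 3·25·11 = 825.
Length 3: W₁..W₃: k=1: 0+525+24·7·25=4725; k=2: 504+0+24·3·25=2304 → min 2304 | W₂..W₄: k=2: 0+825+7·3·11=1056; k=3: 525+0+7·25·11=2450 → min 1056.
Length 4: W₁..W₄: k=1: 0+1056+24·7·11=2904; k=2: 504+825+24·3·11=2121; k=3: 2304+0+24·25·11=8904 → min 2121.
Optimal order: ((W₁ W₂) (W₃ W₄)) with cost 2121.

2121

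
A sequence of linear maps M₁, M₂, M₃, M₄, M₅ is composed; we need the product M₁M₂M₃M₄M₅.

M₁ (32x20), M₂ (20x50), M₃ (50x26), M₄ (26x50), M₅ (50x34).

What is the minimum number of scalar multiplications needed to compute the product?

Adjacent pairs: M₁M₂ = 32·20·50 = 32000; M₂M₃ = 20·50·26 = 26000; M₃M₄ = 50·26·50 = 65000; M₄M₅ = 26·50·34 = 44200.
Length 3: M₁..M₃: k=1: 0+26000+32·20·26=42640; k=2: 32000+0+32·50·26=73600 → min 42640 | M₂..M₄: k=2: 0+65000+20·50·50=115000; k=3: 26000+0+20·26·50=52000 → min 52000 | M₃..M₅: k=3: 0+44200+50·26·34=88400; k=4: 65000+0+50·50·34=150000 → min 88400.
Length 4: M₁..M₄: k=1: 0+52000+32·20·50=84000; k=2: 32000+65000+32·50·50=177000; k=3: 42640+0+32·26·50=84240 → min 84000 | M₂..M₅: k=2: 0+88400+20·50·34=122400; k=3: 26000+44200+20·26·34=87880; k=4: 52000+0+20·50·34=86000 → min 86000.
Length 5: M₁..M₅: k=1: 0+86000+32·20·34=107760; k=2: 32000+88400+32·50·34=174800; k=3: 42640+44200+32·26·34=115128; k=4: 84000+0+32·50·34=138400 → min 107760.
Optimal order: (M₁(((M₂M₃)M₄)M₅)) with cost 107760.

107760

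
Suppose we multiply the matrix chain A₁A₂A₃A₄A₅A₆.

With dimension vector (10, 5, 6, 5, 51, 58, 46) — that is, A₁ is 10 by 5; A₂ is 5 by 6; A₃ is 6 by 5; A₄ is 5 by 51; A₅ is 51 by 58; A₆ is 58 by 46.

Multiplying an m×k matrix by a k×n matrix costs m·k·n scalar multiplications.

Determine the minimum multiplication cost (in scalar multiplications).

30830

Adjacent pairs: A₁A₂ = 10·5·6 = 300; A₂A₃ = 5·6·5 = 150; A₃A₄ = 6·5·51 = 1530; A₄A₅ = 5·51·58 = 14790; A₅A₆ = 51·58·46 = 136068.
Length 3: A₁..A₃: k=1: 0+150+10·5·5=400; k=2: 300+0+10·6·5=600 → min 400 | A₂..A₄: k=2: 0+1530+5·6·51=3060; k=3: 150+0+5·5·51=1425 → min 1425 | A₃..A₅: k=3: 0+14790+6·5·58=16530; k=4: 1530+0+6·51·58=19278 → min 16530 | A₄..A₆: k=4: 0+136068+5·51·46=147798; k=5: 14790+0+5·58·46=28130 → min 28130.
Length 4: A₁..A₄: k=1: 0+1425+10·5·51=3975; k=2: 300+1530+10·6·51=4890; k=3: 400+0+10·5·51=2950 → min 2950 | A₂..A₅: k=2: 0+16530+5·6·58=18270; k=3: 150+14790+5·5·58=16390; k=4: 1425+0+5·51·58=16215 → min 16215 | A₃..A₆: k=3: 0+28130+6·5·46=29510; k=4: 1530+136068+6·51·46=151674; k=5: 16530+0+6·58·46=32538 → min 29510.
Length 5: A₁..A₅: k=1: 0+16215+10·5·58=19115; k=2: 300+16530+10·6·58=20310; k=3: 400+14790+10·5·58=18090; k=4: 2950+0+10·51·58=32530 → min 18090 | A₂..A₆: k=2: 0+29510+5·6·46=30890; k=3: 150+28130+5·5·46=29430; k=4: 1425+136068+5·51·46=149223; k=5: 16215+0+5·58·46=29555 → min 29430.
Length 6: A₁..A₆: k=1: 0+29430+10·5·46=31730; k=2: 300+29510+10·6·46=32570; k=3: 400+28130+10·5·46=30830; k=4: 2950+136068+10·51·46=162478; k=5: 18090+0+10·58·46=44770 → min 30830.
Optimal order: ((A₁(A₂A₃))((A₄A₅)A₆)) with cost 30830.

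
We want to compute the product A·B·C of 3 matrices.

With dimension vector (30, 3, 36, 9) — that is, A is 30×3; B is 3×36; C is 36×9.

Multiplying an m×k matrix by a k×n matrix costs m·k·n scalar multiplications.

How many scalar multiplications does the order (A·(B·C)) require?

1782

(B·C): 3×36 by 36×9 → 3×9, cost 3·36·9 = 972
(A·(B·C)): 30×3 by 3×9 → 30×9, cost 30·3·9 = 810; cumulative 1782
Total: 1782 scalar multiplications.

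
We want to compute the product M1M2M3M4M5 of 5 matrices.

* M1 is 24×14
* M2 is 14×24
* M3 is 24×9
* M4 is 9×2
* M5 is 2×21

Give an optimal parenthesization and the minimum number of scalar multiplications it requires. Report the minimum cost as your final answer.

2784

Adjacent pairs: M1M2 = 24·14·24 = 8064; M2M3 = 14·24·9 = 3024; M3M4 = 24·9·2 = 432; M4M5 = 9·2·21 = 378.
Length 3: M1..M3: k=1: 0+3024+24·14·9=6048; k=2: 8064+0+24·24·9=13248 → min 6048 | M2..M4: k=2: 0+432+14·24·2=1104; k=3: 3024+0+14·9·2=3276 → min 1104 | M3..M5: k=3: 0+378+24·9·21=4914; k=4: 432+0+24·2·21=1440 → min 1440.
Length 4: M1..M4: k=1: 0+1104+24·14·2=1776; k=2: 8064+432+24·24·2=9648; k=3: 6048+0+24·9·2=6480 → min 1776 | M2..M5: k=2: 0+1440+14·24·21=8496; k=3: 3024+378+14·9·21=6048; k=4: 1104+0+14·2·21=1692 → min 1692.
Length 5: M1..M5: k=1: 0+1692+24·14·21=8748; k=2: 8064+1440+24·24·21=21600; k=3: 6048+378+24·9·21=10962; k=4: 1776+0+24·2·21=2784 → min 2784.
Optimal parenthesization: ((M1(M2(M3M4)))M5) with cost 2784.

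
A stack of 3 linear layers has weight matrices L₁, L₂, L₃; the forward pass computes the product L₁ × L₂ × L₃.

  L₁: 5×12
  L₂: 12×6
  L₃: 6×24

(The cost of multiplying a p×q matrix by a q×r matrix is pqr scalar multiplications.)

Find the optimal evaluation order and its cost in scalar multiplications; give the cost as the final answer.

1080

(L₁ × (L₂ × L₃)): cost 3168.
((L₁ × L₂) × L₃): cost 1080.
Optimal: ((L₁ × L₂) × L₃) with cost 1080.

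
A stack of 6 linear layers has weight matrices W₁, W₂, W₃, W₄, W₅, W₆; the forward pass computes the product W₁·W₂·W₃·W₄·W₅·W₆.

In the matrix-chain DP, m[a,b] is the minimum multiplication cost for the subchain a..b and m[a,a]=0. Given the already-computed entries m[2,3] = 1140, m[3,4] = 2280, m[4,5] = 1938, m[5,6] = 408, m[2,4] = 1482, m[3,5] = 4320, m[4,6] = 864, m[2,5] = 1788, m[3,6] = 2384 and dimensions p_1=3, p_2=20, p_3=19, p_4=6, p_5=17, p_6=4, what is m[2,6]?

m[2,6] = min over k∈[2,5] of m[2,k]+m[k+1,6]+p_{1}·p_k·p_{6}.
k=2: 0 + 2384 + 3·20·4 = 2624; k=3: 1140 + 864 + 3·19·4 = 2232; k=4: 1482 + 408 + 3·6·4 = 1962; k=5: 1788 + 0 + 3·17·4 = 1992.
Minimum: 1962 at k=4.

1962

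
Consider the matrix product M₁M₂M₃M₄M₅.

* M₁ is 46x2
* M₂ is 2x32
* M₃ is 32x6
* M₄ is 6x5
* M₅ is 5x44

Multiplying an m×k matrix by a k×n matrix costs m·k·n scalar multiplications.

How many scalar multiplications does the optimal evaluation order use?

Adjacent pairs: M₁M₂ = 46·2·32 = 2944; M₂M₃ = 2·32·6 = 384; M₃M₄ = 32·6·5 = 960; M₄M₅ = 6·5·44 = 1320.
Length 3: M₁..M₃: k=1: 0+384+46·2·6=936; k=2: 2944+0+46·32·6=11776 → min 936 | M₂..M₄: k=2: 0+960+2·32·5=1280; k=3: 384+0+2·6·5=444 → min 444 | M₃..M₅: k=3: 0+1320+32·6·44=9768; k=4: 960+0+32·5·44=8000 → min 8000.
Length 4: M₁..M₄: k=1: 0+444+46·2·5=904; k=2: 2944+960+46·32·5=11264; k=3: 936+0+46·6·5=2316 → min 904 | M₂..M₅: k=2: 0+8000+2·32·44=10816; k=3: 384+1320+2·6·44=2232; k=4: 444+0+2·5·44=884 → min 884.
Length 5: M₁..M₅: k=1: 0+884+46·2·44=4932; k=2: 2944+8000+46·32·44=75712; k=3: 936+1320+46·6·44=14400; k=4: 904+0+46·5·44=11024 → min 4932.
Optimal order: (M₁(((M₂M₃)M₄)M₅)) with cost 4932.

4932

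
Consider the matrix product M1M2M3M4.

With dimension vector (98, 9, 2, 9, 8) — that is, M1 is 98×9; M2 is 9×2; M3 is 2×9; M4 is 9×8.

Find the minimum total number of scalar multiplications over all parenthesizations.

3476

Adjacent pairs: M1M2 = 98·9·2 = 1764; M2M3 = 9·2·9 = 162; M3M4 = 2·9·8 = 144.
Length 3: M1..M3: k=1: 0+162+98·9·9=8100; k=2: 1764+0+98·2·9=3528 → min 3528 | M2..M4: k=2: 0+144+9·2·8=288; k=3: 162+0+9·9·8=810 → min 288.
Length 4: M1..M4: k=1: 0+288+98·9·8=7344; k=2: 1764+144+98·2·8=3476; k=3: 3528+0+98·9·8=10584 → min 3476.
Optimal order: ((M1M2)(M3M4)) with cost 3476.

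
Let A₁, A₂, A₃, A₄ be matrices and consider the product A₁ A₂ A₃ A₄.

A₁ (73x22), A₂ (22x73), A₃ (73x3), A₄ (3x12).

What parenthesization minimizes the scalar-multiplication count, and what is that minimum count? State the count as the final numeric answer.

12264

Adjacent pairs: A₁A₂ = 73·22·73 = 117238; A₂A₃ = 22·73·3 = 4818; A₃A₄ = 73·3·12 = 2628.
Length 3: A₁..A₃: k=1: 0+4818+73·22·3=9636; k=2: 117238+0+73·73·3=133225 → min 9636 | A₂..A₄: k=2: 0+2628+22·73·12=21900; k=3: 4818+0+22·3·12=5610 → min 5610.
Length 4: A₁..A₄: k=1: 0+5610+73·22·12=24882; k=2: 117238+2628+73·73·12=183814; k=3: 9636+0+73·3·12=12264 → min 12264.
Optimal parenthesization: ((A₁ (A₂ A₃)) A₄) with cost 12264.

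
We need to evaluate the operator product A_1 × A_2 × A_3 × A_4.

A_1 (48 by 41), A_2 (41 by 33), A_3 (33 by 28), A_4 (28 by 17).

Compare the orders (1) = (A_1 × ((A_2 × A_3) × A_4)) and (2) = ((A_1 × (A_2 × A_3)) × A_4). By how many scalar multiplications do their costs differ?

Order (1) = (A_1 × ((A_2 × A_3) × A_4)): (A_2 × A_3): 41×33 by 33×28 → 41×28, cost 41·33·28 = 37884; ((A_2 × A_3) × A_4): 41×28 by 28×17 → 41×17, cost 41·28·17 = 19516; cumulative 57400; (A_1 × ((A_2 × A_3) × A_4)): 48×41 by 41×17 → 48×17, cost 48·41·17 = 33456; cumulative 90856. Total 90856.
Order (2) = ((A_1 × (A_2 × A_3)) × A_4): (A_2 × A_3): 41×33 by 33×28 → 41×28, cost 41·33·28 = 37884; (A_1 × (A_2 × A_3)): 48×41 by 41×28 → 48×28, cost 48·41·28 = 55104; cumulative 92988; ((A_1 × (A_2 × A_3)) × A_4): 48×28 by 28×17 → 48×17, cost 48·28·17 = 22848; cumulative 115836. Total 115836.
Difference: |90856 − 115836| = 24980.

24980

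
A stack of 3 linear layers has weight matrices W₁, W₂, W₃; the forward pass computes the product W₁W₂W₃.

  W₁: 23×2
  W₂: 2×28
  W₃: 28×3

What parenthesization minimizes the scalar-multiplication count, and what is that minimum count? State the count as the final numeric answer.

(W₁(W₂W₃)): cost 306.
((W₁W₂)W₃): cost 3220.
Optimal: (W₁(W₂W₃)) with cost 306.

306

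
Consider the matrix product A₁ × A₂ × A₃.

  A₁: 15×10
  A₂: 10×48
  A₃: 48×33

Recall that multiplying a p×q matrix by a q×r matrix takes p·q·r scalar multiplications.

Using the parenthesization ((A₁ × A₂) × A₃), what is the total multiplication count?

30960

(A₁ × A₂): 15×10 by 10×48 → 15×48, cost 15·10·48 = 7200
((A₁ × A₂) × A₃): 15×48 by 48×33 → 15×33, cost 15·48·33 = 23760; cumulative 30960
Total: 30960 scalar multiplications.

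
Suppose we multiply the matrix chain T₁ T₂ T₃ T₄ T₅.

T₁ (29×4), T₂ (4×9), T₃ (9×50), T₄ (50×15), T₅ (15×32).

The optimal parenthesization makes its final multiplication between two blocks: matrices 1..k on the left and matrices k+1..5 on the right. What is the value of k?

1

Adjacent pairs: T₁T₂ = 29·4·9 = 1044; T₂T₃ = 4·9·50 = 1800; T₃T₄ = 9·50·15 = 6750; T₄T₅ = 50·15·32 = 24000.
Length 3: T₁..T₃: k=1: 0+1800+29·4·50=7600; k=2: 1044+0+29·9·50=14094 → min 7600 | T₂..T₄: k=2: 0+6750+4·9·15=7290; k=3: 1800+0+4·50·15=4800 → min 4800 | T₃..T₅: k=3: 0+24000+9·50·32=38400; k=4: 6750+0+9·15·32=11070 → min 11070.
Length 4: T₁..T₄: k=1: 0+4800+29·4·15=6540; k=2: 1044+6750+29·9·15=11709; k=3: 7600+0+29·50·15=29350 → min 6540 | T₂..T₅: k=2: 0+11070+4·9·32=12222; k=3: 1800+24000+4·50·32=32200; k=4: 4800+0+4·15·32=6720 → min 6720.
Top-level splits: k=1: (T₁..T₁)·(T₂..T₅) → 0+6720+29·4·32 = 10432; k=2: (T₁..T₂)·(T₃..T₅) → 1044+11070+29·9·32 = 20466; k=3: (T₁..T₃)·(T₄..T₅) → 7600+24000+29·50·32 = 78000; k=4: (T₁..T₄)·(T₅..T₅) → 6540+0+29·15·32 = 20460.
Best split is after T₁, i.e. k = 1.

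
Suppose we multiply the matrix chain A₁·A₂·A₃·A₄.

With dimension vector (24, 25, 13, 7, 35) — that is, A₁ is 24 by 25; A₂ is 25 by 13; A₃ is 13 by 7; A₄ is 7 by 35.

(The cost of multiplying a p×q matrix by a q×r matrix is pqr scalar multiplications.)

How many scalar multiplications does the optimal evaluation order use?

12355

Adjacent pairs: A₁A₂ = 24·25·13 = 7800; A₂A₃ = 25·13·7 = 2275; A₃A₄ = 13·7·35 = 3185.
Length 3: A₁..A₃: k=1: 0+2275+24·25·7=6475; k=2: 7800+0+24·13·7=9984 → min 6475 | A₂..A₄: k=2: 0+3185+25·13·35=14560; k=3: 2275+0+25·7·35=8400 → min 8400.
Length 4: A₁..A₄: k=1: 0+8400+24·25·35=29400; k=2: 7800+3185+24·13·35=21905; k=3: 6475+0+24·7·35=12355 → min 12355.
Optimal order: ((A₁·(A₂·A₃))·A₄) with cost 12355.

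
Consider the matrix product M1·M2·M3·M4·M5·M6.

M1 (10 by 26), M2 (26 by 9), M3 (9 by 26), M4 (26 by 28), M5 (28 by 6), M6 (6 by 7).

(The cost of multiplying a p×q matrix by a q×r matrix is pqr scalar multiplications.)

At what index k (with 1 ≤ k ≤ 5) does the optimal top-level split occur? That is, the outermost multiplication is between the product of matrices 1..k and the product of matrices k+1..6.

5

Adjacent pairs: M1M2 = 10·26·9 = 2340; M2M3 = 26·9·26 = 6084; M3M4 = 9·26·28 = 6552; M4M5 = 26·28·6 = 4368; M5M6 = 28·6·7 = 1176.
Length 3: M1..M3: k=1: 0+6084+10·26·26=12844; k=2: 2340+0+10·9·26=4680 → min 4680 | M2..M4: k=2: 0+6552+26·9·28=13104; k=3: 6084+0+26·26·28=25012 → min 13104 | M3..M5: k=3: 0+4368+9·26·6=5772; k=4: 6552+0+9·28·6=8064 → min 5772 | M4..M6: k=4: 0+1176+26·28·7=6272; k=5: 4368+0+26·6·7=5460 → min 5460.
Length 4: M1..M4: k=1: 0+13104+10·26·28=20384; k=2: 2340+6552+10·9·28=11412; k=3: 4680+0+10·26·28=11960 → min 11412 | M2..M5: k=2: 0+5772+26·9·6=7176; k=3: 6084+4368+26·26·6=14508; k=4: 13104+0+26·28·6=17472 → min 7176 | M3..M6: k=3: 0+5460+9·26·7=7098; k=4: 6552+1176+9·28·7=9492; k=5: 5772+0+9·6·7=6150 → min 6150.
Length 5: M1..M5: k=1: 0+7176+10·26·6=8736; k=2: 2340+5772+10·9·6=8652; k=3: 4680+4368+10·26·6=10608; k=4: 11412+0+10·28·6=13092 → min 8652 | M2..M6: k=2: 0+6150+26·9·7=7788; k=3: 6084+5460+26·26·7=16276; k=4: 13104+1176+26·28·7=19376; k=5: 7176+0+26·6·7=8268 → min 7788.
Top-level splits: k=1: (M1..M1)·(M2..M6) → 0+7788+10·26·7 = 9608; k=2: (M1..M2)·(M3..M6) → 2340+6150+10·9·7 = 9120; k=3: (M1..M3)·(M4..M6) → 4680+5460+10·26·7 = 11960; k=4: (M1..M4)·(M5..M6) → 11412+1176+10·28·7 = 14548; k=5: (M1..M5)·(M6..M6) → 8652+0+10·6·7 = 9072.
Best split is after M5, i.e. k = 5.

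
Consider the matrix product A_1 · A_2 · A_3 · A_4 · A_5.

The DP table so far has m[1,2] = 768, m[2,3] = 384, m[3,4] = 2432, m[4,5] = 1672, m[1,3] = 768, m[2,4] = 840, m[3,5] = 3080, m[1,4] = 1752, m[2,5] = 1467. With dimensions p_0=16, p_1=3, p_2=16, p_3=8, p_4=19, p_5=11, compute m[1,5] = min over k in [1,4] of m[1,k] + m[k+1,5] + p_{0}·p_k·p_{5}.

m[1,5] = min over k∈[1,4] of m[1,k]+m[k+1,5]+p_{0}·p_k·p_{5}.
k=1: 0 + 1467 + 16·3·11 = 1995; k=2: 768 + 3080 + 16·16·11 = 6664; k=3: 768 + 1672 + 16·8·11 = 3848; k=4: 1752 + 0 + 16·19·11 = 5096.
Minimum: 1995 at k=1.

1995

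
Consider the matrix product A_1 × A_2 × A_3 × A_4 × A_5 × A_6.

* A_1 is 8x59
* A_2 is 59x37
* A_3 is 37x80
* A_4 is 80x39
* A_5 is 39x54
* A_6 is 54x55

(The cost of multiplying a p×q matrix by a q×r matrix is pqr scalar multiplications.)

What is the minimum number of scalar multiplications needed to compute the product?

106712

Adjacent pairs: A_1A_2 = 8·59·37 = 17464; A_2A_3 = 59·37·80 = 174640; A_3A_4 = 37·80·39 = 115440; A_4A_5 = 80·39·54 = 168480; A_5A_6 = 39·54·55 = 115830.
Length 3: A_1..A_3: k=1: 0+174640+8·59·80=212400; k=2: 17464+0+8·37·80=41144 → min 41144 | A_2..A_4: k=2: 0+115440+59·37·39=200577; k=3: 174640+0+59·80·39=358720 → min 200577 | A_3..A_5: k=3: 0+168480+37·80·54=328320; k=4: 115440+0+37·39·54=193362 → min 193362 | A_4..A_6: k=4: 0+115830+80·39·55=287430; k=5: 168480+0+80·54·55=406080 → min 287430.
Length 4: A_1..A_4: k=1: 0+200577+8·59·39=218985; k=2: 17464+115440+8·37·39=144448; k=3: 41144+0+8·80·39=66104 → min 66104 | A_2..A_5: k=2: 0+193362+59·37·54=311244; k=3: 174640+168480+59·80·54=598000; k=4: 200577+0+59·39·54=324831 → min 311244 | A_3..A_6: k=3: 0+287430+37·80·55=450230; k=4: 115440+115830+37·39·55=310635; k=5: 193362+0+37·54·55=303252 → min 303252.
Length 5: A_1..A_5: k=1: 0+311244+8·59·54=336732; k=2: 17464+193362+8·37·54=226810; k=3: 41144+168480+8·80·54=244184; k=4: 66104+0+8·39·54=82952 → min 82952 | A_2..A_6: k=2: 0+303252+59·37·55=423317; k=3: 174640+287430+59·80·55=721670; k=4: 200577+115830+59·39·55=442962; k=5: 311244+0+59·54·55=486474 → min 423317.
Length 6: A_1..A_6: k=1: 0+423317+8·59·55=449277; k=2: 17464+303252+8·37·55=336996; k=3: 41144+287430+8·80·55=363774; k=4: 66104+115830+8·39·55=199094; k=5: 82952+0+8·54·55=106712 → min 106712.
Optimal order: (((((A_1 × A_2) × A_3) × A_4) × A_5) × A_6) with cost 106712.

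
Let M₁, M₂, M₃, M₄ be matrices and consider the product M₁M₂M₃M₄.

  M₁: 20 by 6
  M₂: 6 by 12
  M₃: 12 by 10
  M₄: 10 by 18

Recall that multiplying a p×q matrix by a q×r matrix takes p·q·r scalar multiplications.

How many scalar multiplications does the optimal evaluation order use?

Adjacent pairs: M₁M₂ = 20·6·12 = 1440; M₂M₃ = 6·12·10 = 720; M₃M₄ = 12·10·18 = 2160.
Length 3: M₁..M₃: k=1: 0+720+20·6·10=1920; k=2: 1440+0+20·12·10=3840 → min 1920 | M₂..M₄: k=2: 0+2160+6·12·18=3456; k=3: 720+0+6·10·18=1800 → min 1800.
Length 4: M₁..M₄: k=1: 0+1800+20·6·18=3960; k=2: 1440+2160+20·12·18=7920; k=3: 1920+0+20·10·18=5520 → min 3960.
Optimal order: (M₁((M₂M₃)M₄)) with cost 3960.

3960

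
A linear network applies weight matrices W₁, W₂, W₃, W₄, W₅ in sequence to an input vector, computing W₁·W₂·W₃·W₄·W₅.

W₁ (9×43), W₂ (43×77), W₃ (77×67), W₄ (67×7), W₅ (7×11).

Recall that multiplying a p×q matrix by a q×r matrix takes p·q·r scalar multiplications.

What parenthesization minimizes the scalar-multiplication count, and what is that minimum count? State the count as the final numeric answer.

Adjacent pairs: W₁W₂ = 9·43·77 = 29799; W₂W₃ = 43·77·67 = 221837; W₃W₄ = 77·67·7 = 36113; W₄W₅ = 67·7·11 = 5159.
Length 3: W₁..W₃: k=1: 0+221837+9·43·67=247766; k=2: 29799+0+9·77·67=76230 → min 76230 | W₂..W₄: k=2: 0+36113+43·77·7=59290; k=3: 221837+0+43·67·7=242004 → min 59290 | W₃..W₅: k=3: 0+5159+77·67·11=61908; k=4: 36113+0+77·7·11=42042 → min 42042.
Length 4: W₁..W₄: k=1: 0+59290+9·43·7=61999; k=2: 29799+36113+9·77·7=70763; k=3: 76230+0+9·67·7=80451 → min 61999 | W₂..W₅: k=2: 0+42042+43·77·11=78463; k=3: 221837+5159+43·67·11=258687; k=4: 59290+0+43·7·11=62601 → min 62601.
Length 5: W₁..W₅: k=1: 0+62601+9·43·11=66858; k=2: 29799+42042+9·77·11=79464; k=3: 76230+5159+9·67·11=88022; k=4: 61999+0+9·7·11=62692 → min 62692.
Optimal parenthesization: ((W₁·(W₂·(W₃·W₄)))·W₅) with cost 62692.

62692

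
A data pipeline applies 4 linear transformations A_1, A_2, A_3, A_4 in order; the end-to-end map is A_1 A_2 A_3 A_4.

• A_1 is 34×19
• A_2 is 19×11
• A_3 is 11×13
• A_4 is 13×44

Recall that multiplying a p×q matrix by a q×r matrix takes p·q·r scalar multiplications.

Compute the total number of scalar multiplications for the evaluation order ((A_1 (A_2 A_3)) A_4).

30563

(A_2 A_3): 19×11 by 11×13 → 19×13, cost 19·11·13 = 2717
(A_1 (A_2 A_3)): 34×19 by 19×13 → 34×13, cost 34·19·13 = 8398; cumulative 11115
((A_1 (A_2 A_3)) A_4): 34×13 by 13×44 → 34×44, cost 34·13·44 = 19448; cumulative 30563
Total: 30563 scalar multiplications.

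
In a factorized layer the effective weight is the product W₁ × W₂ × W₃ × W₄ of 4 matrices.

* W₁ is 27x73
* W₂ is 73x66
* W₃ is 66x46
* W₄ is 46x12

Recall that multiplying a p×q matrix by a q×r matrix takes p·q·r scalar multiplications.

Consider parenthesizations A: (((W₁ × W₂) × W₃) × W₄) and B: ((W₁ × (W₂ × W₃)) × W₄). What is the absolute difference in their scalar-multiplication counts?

100236

Order A = (((W₁ × W₂) × W₃) × W₄): (W₁ × W₂): 27×73 by 73×66 → 27×66, cost 27·73·66 = 130086; ((W₁ × W₂) × W₃): 27×66 by 66×46 → 27×46, cost 27·66·46 = 81972; cumulative 212058; (((W₁ × W₂) × W₃) × W₄): 27×46 by 46×12 → 27×12, cost 27·46·12 = 14904; cumulative 226962. Total 226962.
Order B = ((W₁ × (W₂ × W₃)) × W₄): (W₂ × W₃): 73×66 by 66×46 → 73×46, cost 73·66·46 = 221628; (W₁ × (W₂ × W₃)): 27×73 by 73×46 → 27×46, cost 27·73·46 = 90666; cumulative 312294; ((W₁ × (W₂ × W₃)) × W₄): 27×46 by 46×12 → 27×12, cost 27·46·12 = 14904; cumulative 327198. Total 327198.
Difference: |226962 − 327198| = 100236.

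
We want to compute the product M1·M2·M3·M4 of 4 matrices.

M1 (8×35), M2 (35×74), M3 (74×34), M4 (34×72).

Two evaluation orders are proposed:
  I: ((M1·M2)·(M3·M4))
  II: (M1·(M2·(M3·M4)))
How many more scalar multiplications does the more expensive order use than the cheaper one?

143296

Order I = ((M1·M2)·(M3·M4)): (M1·M2): 8×35 by 35×74 → 8×74, cost 8·35·74 = 20720; (M3·M4): 74×34 by 34×72 → 74×72, cost 74·34·72 = 181152; ((M1·M2)·(M3·M4)): 8×74 by 74×72 → 8×72, cost 8·74·72 = 42624; cumulative 244496. Total 244496.
Order II = (M1·(M2·(M3·M4))): (M3·M4): 74×34 by 34×72 → 74×72, cost 74·34·72 = 181152; (M2·(M3·M4)): 35×74 by 74×72 → 35×72, cost 35·74·72 = 186480; cumulative 367632; (M1·(M2·(M3·M4))): 8×35 by 35×72 → 8×72, cost 8·35·72 = 20160; cumulative 387792. Total 387792.
Difference: |244496 − 387792| = 143296.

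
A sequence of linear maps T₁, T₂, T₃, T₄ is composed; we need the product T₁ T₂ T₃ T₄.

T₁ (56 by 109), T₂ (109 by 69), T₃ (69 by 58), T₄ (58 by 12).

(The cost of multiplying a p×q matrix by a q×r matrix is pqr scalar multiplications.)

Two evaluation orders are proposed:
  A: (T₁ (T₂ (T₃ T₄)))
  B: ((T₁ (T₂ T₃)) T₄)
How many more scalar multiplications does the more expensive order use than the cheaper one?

Order A = (T₁ (T₂ (T₃ T₄))): (T₃ T₄): 69×58 by 58×12 → 69×12, cost 69·58·12 = 48024; (T₂ (T₃ T₄)): 109×69 by 69×12 → 109×12, cost 109·69·12 = 90252; cumulative 138276; (T₁ (T₂ (T₃ T₄))): 56×109 by 109×12 → 56×12, cost 56·109·12 = 73248; cumulative 211524. Total 211524.
Order B = ((T₁ (T₂ T₃)) T₄): (T₂ T₃): 109×69 by 69×58 → 109×58, cost 109·69·58 = 436218; (T₁ (T₂ T₃)): 56×109 by 109×58 → 56×58, cost 56·109·58 = 354032; cumulative 790250; ((T₁ (T₂ T₃)) T₄): 56×58 by 58×12 → 56×12, cost 56·58·12 = 38976; cumulative 829226. Total 829226.
Difference: |211524 − 829226| = 617702.

617702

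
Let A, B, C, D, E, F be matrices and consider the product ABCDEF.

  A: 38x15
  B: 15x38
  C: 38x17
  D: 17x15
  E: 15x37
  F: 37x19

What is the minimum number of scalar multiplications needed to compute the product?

Adjacent pairs: AB = 38·15·38 = 21660; BC = 15·38·17 = 9690; CD = 38·17·15 = 9690; DE = 17·15·37 = 9435; EF = 15·37·19 = 10545.
Length 3: A..C: k=1: 0+9690+38·15·17=19380; k=2: 21660+0+38·38·17=46208 → min 19380 | B..D: k=2: 0+9690+15·38·15=18240; k=3: 9690+0+15·17·15=13515 → min 13515 | C..E: k=3: 0+9435+38·17·37=33337; k=4: 9690+0+38·15·37=30780 → min 30780 | D..F: k=4: 0+10545+17·15·19=15390; k=5: 9435+0+17·37·19=21386 → min 15390.
Length 4: A..D: k=1: 0+13515+38·15·15=22065; k=2: 21660+9690+38·38·15=53010; k=3: 19380+0+38·17·15=29070 → min 22065 | B..E: k=2: 0+30780+15·38·37=51870; k=3: 9690+9435+15·17·37=28560; k=4: 13515+0+15·15·37=21840 → min 21840 | C..F: k=3: 0+15390+38·17·19=27664; k=4: 9690+10545+38·15·19=31065; k=5: 30780+0+38·37·19=57494 → min 27664.
Length 5: A..E: k=1: 0+21840+38·15·37=42930; k=2: 21660+30780+38·38·37=105868; k=3: 19380+9435+38·17·37=52717; k=4: 22065+0+38·15·37=43155 → min 42930 | B..F: k=2: 0+27664+15·38·19=38494; k=3: 9690+15390+15·17·19=29925; k=4: 13515+10545+15·15·19=28335; k=5: 21840+0+15·37·19=32385 → min 28335.
Length 6: A..F: k=1: 0+28335+38·15·19=39165; k=2: 21660+27664+38·38·19=76760; k=3: 19380+15390+38·17·19=47044; k=4: 22065+10545+38·15·19=43440; k=5: 42930+0+38·37·19=69644 → min 39165.
Optimal order: (A(((BC)D)(EF))) with cost 39165.

39165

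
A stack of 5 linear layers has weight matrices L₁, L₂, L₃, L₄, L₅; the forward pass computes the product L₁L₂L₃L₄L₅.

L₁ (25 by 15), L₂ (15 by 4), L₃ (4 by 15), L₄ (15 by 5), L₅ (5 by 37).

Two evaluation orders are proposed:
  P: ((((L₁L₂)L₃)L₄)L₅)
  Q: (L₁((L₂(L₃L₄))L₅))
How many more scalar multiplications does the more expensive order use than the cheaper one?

Order P = ((((L₁L₂)L₃)L₄)L₅): (L₁L₂): 25×15 by 15×4 → 25×4, cost 25·15·4 = 1500; ((L₁L₂)L₃): 25×4 by 4×15 → 25×15, cost 25·4·15 = 1500; cumulative 3000; (((L₁L₂)L₃)L₄): 25×15 by 15×5 → 25×5, cost 25·15·5 = 1875; cumulative 4875; ((((L₁L₂)L₃)L₄)L₅): 25×5 by 5×37 → 25×37, cost 25·5·37 = 4625; cumulative 9500. Total 9500.
Order Q = (L₁((L₂(L₃L₄))L₅)): (L₃L₄): 4×15 by 15×5 → 4×5, cost 4·15·5 = 300; (L₂(L₃L₄)): 15×4 by 4×5 → 15×5, cost 15·4·5 = 300; cumulative 600; ((L₂(L₃L₄))L₅): 15×5 by 5×37 → 15×37, cost 15·5·37 = 2775; cumulative 3375; (L₁((L₂(L₃L₄))L₅)): 25×15 by 15×37 → 25×37, cost 25·15·37 = 13875; cumulative 17250. Total 17250.
Difference: |9500 − 17250| = 7750.

7750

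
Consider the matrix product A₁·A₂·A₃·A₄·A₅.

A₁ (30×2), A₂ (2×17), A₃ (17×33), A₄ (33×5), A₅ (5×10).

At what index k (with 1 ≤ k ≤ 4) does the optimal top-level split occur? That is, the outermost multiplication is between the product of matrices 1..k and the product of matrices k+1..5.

1

Adjacent pairs: A₁A₂ = 30·2·17 = 1020; A₂A₃ = 2·17·33 = 1122; A₃A₄ = 17·33·5 = 2805; A₄A₅ = 33·5·10 = 1650.
Length 3: A₁..A₃: k=1: 0+1122+30·2·33=3102; k=2: 1020+0+30·17·33=17850 → min 3102 | A₂..A₄: k=2: 0+2805+2·17·5=2975; k=3: 1122+0+2·33·5=1452 → min 1452 | A₃..A₅: k=3: 0+1650+17·33·10=7260; k=4: 2805+0+17·5·10=3655 → min 3655.
Length 4: A₁..A₄: k=1: 0+1452+30·2·5=1752; k=2: 1020+2805+30·17·5=6375; k=3: 3102+0+30·33·5=8052 → min 1752 | A₂..A₅: k=2: 0+3655+2·17·10=3995; k=3: 1122+1650+2·33·10=3432; k=4: 1452+0+2·5·10=1552 → min 1552.
Top-level splits: k=1: (A₁..A₁)·(A₂..A₅) → 0+1552+30·2·10 = 2152; k=2: (A₁..A₂)·(A₃..A₅) → 1020+3655+30·17·10 = 9775; k=3: (A₁..A₃)·(A₄..A₅) → 3102+1650+30·33·10 = 14652; k=4: (A₁..A₄)·(A₅..A₅) → 1752+0+30·5·10 = 3252.
Best split is after A₁, i.e. k = 1.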